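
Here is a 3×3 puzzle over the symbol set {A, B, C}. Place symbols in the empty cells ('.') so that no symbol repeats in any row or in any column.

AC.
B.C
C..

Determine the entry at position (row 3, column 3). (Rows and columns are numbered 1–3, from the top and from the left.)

A

(r1,c3) = B
(r2,c2) = A
(r3,c2) = B
(r3,c3) = A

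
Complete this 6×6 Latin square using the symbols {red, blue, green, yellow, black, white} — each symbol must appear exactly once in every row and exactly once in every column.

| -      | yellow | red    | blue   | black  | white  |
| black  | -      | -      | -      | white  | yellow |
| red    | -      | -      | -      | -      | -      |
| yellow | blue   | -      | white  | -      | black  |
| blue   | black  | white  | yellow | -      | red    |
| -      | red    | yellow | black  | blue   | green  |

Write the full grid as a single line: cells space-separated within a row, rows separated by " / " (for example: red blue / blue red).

(r1,c1): row 1 has {red,blue,yellow,black,white}; column 1 has {red,blue,yellow,black}, so it must be green.
(r2,c2): row 2 has {yellow,black,white}; column 2 has {red,blue,yellow,black}, so it must be green.
(r2,c3): row 2 has {green,yellow,black,white}; column 3 has {red,yellow,white}, so it must be blue.
(r2,c4): row 2 has {blue,green,yellow,black,white}; column 4 has {blue,yellow,black,white}, so it must be red.
(r3,c2): row 3 has {red}; column 2 has {red,blue,green,yellow,black}, so it must be white.
(r3,c4): row 3 has {red,white}; column 4 has {red,blue,yellow,black,white}, so it must be green.
(r3,c5): row 3 has {red,green,white}; column 5 has {blue,black,white}, so it must be yellow.
(r3,c6): row 3 has {red,green,yellow,white}; column 6 has {red,green,yellow,black,white}, so it must be blue.
(r4,c3): row 4 has {blue,yellow,black,white}; column 3 has {red,blue,yellow,white}, so it must be green.
(r4,c5): row 4 has {blue,green,yellow,black,white}; column 5 has {blue,yellow,black,white}, so it must be red.
(r5,c5): row 5 has {red,blue,yellow,black,white}; column 5 has {red,blue,yellow,black,white}, so it must be green.
(r6,c1): row 6 has {red,blue,green,yellow,black}; column 1 has {red,blue,green,yellow,black}, so it must be white.
(r3,c3): row 3 has {red,blue,green,yellow,white}; column 3 has {red,blue,green,yellow,white}, so it must be black.

green yellow red blue black white / black green blue red white yellow / red white black green yellow blue / yellow blue green white red black / blue black white yellow green red / white red yellow black blue green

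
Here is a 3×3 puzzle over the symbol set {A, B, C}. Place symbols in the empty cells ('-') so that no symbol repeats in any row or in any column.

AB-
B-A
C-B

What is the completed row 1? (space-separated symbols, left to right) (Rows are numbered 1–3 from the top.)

(r1,c3): row 1 has {A,B}; column 3 has {A,B}, so it must be C.

A B C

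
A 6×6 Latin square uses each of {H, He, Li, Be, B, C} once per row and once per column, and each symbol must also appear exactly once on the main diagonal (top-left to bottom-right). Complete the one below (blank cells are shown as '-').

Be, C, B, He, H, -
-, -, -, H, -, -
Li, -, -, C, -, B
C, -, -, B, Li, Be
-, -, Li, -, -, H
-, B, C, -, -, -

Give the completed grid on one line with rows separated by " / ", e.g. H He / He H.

Cell (r1,c6): row 1 has {H,He,Be,B,C}; column 6 has {H,Be,B} → Li.
Cell (r5,c4): row 5 has {H,Li}; column 4 has {H,He,B,C} → Be.
Cell (r6,c4): row 6 has {B,C}; column 4 has {H,He,Be,B,C} → Li.
Cell (r6,c6): row 6 has {Li,B,C}; column 6 has {H,Li,Be,B}; the diagonal has {Be,B} → He.
Cell (r2,c2): row 2 has {H}; column 2 has {B,C}; the diagonal has {He,Be,B} → Li.
Cell (r2,c6): row 2 has {H,Li}; column 6 has {H,He,Li,Be,B} → C.
Cell (r3,c3): row 3 has {Li,B,C}; column 3 has {Li,B,C}; the diagonal has {He,Li,Be,B} → H.
Cell (r4,c3): row 4 has {Li,Be,B,C}; column 3 has {H,Li,B,C} → He.
Cell (r5,c2): row 5 has {H,Li,Be}; column 2 has {Li,B,C} → He.
Cell (r5,c5): row 5 has {H,He,Li,Be}; column 5 has {H,Li}; the diagonal has {H,He,Li,Be,B} → C.
Cell (r6,c1): row 6 has {He,Li,B,C}; column 1 has {Li,Be,C} → H.
Cell (r6,c5): row 6 has {H,He,Li,B,C}; column 5 has {H,Li,C} → Be.
Cell (r2,c3): row 2 has {H,Li,C}; column 3 has {H,He,Li,B,C} → Be.
Cell (r3,c2): row 3 has {H,Li,B,C}; column 2 has {He,Li,B,C} → Be.
Cell (r3,c5): row 3 has {H,Li,Be,B,C}; column 5 has {H,Li,Be,C} → He.
Cell (r4,c2): row 4 has {He,Li,Be,B,C}; column 2 has {He,Li,Be,B,C} → H.
Cell (r5,c1): row 5 has {H,He,Li,Be,C}; column 1 has {H,Li,Be,C} → B.
Cell (r2,c1): row 2 has {H,Li,Be,C}; column 1 has {H,Li,Be,B,C} → He.
Cell (r2,c5): row 2 has {H,He,Li,Be,C}; column 5 has {H,He,Li,Be,C} → B.

Be C B He H Li / He Li Be H B C / Li Be H C He B / C H He B Li Be / B He Li Be C H / H B C Li Be He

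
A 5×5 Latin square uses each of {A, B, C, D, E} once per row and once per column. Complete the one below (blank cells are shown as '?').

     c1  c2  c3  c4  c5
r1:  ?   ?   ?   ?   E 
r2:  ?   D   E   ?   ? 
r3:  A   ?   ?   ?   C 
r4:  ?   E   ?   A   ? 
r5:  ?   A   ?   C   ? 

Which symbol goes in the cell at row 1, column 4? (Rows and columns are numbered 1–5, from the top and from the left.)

D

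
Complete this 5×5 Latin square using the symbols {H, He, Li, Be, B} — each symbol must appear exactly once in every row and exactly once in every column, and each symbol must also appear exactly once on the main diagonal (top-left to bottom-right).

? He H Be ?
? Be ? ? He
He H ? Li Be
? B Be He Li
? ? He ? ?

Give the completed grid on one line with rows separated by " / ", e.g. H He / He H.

(r1,c5) = B
(r3,c3) = B
(r4,c1) = H
(r5,c2) = Li
(r5,c5) = H
(r1,c1) = Li
(r2,c1) = B
(r2,c3) = Li
(r2,c4) = H
(r5,c1) = Be
(r5,c4) = B

Li He H Be B / B Be Li H He / He H B Li Be / H B Be He Li / Be Li He B H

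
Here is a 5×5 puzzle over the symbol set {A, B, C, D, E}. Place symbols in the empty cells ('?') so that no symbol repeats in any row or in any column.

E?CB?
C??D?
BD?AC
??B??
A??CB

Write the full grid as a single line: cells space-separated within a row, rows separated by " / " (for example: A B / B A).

E A C B D / C B A D E / B D E A C / D C B E A / A E D C B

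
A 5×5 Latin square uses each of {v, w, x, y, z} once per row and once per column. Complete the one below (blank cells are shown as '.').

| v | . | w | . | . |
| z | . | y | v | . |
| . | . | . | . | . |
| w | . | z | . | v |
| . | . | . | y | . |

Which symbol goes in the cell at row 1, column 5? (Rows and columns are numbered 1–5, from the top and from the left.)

(r4,c4) = x
(r5,c1) = x
(r5,c3) = v
(r1,c4) = z
(r3,c1) = y
(r3,c3) = x
(r3,c4) = w
(r3,c5) = z
(r4,c2) = y
(r5,c5) = w
(r1,c2) = x
(r1,c5) = y

y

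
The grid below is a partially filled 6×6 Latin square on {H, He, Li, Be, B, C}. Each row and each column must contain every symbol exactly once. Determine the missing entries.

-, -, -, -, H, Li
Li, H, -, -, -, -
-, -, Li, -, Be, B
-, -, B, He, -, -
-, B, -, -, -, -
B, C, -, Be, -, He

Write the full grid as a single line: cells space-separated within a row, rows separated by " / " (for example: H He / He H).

He Be C B H Li / Li H He C B Be / C He Li H Be B / Be Li B He C H / H B Be Li He C / B C H Be Li He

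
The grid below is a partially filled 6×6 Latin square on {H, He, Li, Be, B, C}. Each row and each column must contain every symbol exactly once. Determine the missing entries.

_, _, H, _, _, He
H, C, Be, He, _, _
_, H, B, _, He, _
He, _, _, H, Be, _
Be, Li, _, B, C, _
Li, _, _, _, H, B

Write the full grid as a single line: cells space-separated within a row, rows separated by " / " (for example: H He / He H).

Cell (r2,c6): row 2 has {H,He,Be,C}; column 6 has {He,B} → Li.
Cell (r3,c1): row 3 has {H,He,B}; column 1 has {H,He,Li,Be} → C.
Cell (r3,c6): row 3 has {H,He,B,C}; column 6 has {He,Li,B} → Be.
Cell (r4,c2): row 4 has {H,He,Be}; column 2 has {H,Li,C} → B.
Cell (r4,c6): row 4 has {H,He,Be,B}; column 6 has {He,Li,Be,B} → C.
Cell (r5,c3): row 5 has {Li,Be,B,C}; column 3 has {H,Be,B} → He.
Cell (r5,c6): row 5 has {He,Li,Be,B,C}; column 6 has {He,Li,Be,B,C} → H.
Cell (r6,c3): row 6 has {H,Li,B}; column 3 has {H,He,Be,B} → C.
Cell (r6,c4): row 6 has {H,Li,B,C}; column 4 has {H,He,B} → Be.
Cell (r1,c1): row 1 has {H,He}; column 1 has {H,He,Li,Be,C} → B.
Cell (r1,c2): row 1 has {H,He,B}; column 2 has {H,Li,B,C} → Be.
Cell (r1,c5): row 1 has {H,He,Be,B}; column 5 has {H,He,Be,C} → Li.
Cell (r2,c5): row 2 has {H,He,Li,Be,C}; column 5 has {H,He,Li,Be,C} → B.
Cell (r3,c4): row 3 has {H,He,Be,B,C}; column 4 has {H,He,Be,B} → Li.
Cell (r4,c3): row 4 has {H,He,Be,B,C}; column 3 has {H,He,Be,B,C} → Li.
Cell (r6,c2): row 6 has {H,Li,Be,B,C}; column 2 has {H,Li,Be,B,C} → He.
Cell (r1,c4): row 1 has {H,He,Li,Be,B}; column 4 has {H,He,Li,Be,B} → C.

B Be H C Li He / H C Be He B Li / C H B Li He Be / He B Li H Be C / Be Li He B C H / Li He C Be H B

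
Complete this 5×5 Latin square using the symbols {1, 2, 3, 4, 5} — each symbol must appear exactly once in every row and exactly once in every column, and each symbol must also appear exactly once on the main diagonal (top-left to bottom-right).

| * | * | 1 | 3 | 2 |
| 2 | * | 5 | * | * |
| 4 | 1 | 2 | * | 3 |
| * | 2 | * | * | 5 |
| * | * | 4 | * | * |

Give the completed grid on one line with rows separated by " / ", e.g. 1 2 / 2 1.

5 4 1 3 2 / 2 3 5 1 4 / 4 1 2 5 3 / 1 2 3 4 5 / 3 5 4 2 1

(r1,c1) = 5
(r1,c2) = 4
(r2,c2) = 3
(r3,c4) = 5
(r4,c3) = 3
(r5,c2) = 5
(r5,c5) = 1
(r2,c5) = 4
(r4,c1) = 1
(r4,c4) = 4
(r5,c1) = 3
(r5,c4) = 2
(r2,c4) = 1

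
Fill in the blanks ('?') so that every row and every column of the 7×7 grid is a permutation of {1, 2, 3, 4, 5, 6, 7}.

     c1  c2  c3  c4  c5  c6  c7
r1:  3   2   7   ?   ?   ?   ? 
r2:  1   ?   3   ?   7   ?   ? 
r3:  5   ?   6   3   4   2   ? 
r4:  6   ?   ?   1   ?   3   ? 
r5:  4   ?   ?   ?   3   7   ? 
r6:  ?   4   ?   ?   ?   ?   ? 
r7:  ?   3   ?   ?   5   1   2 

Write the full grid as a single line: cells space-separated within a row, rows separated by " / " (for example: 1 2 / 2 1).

3 2 7 4 1 6 5 / 1 5 3 2 7 4 6 / 5 1 6 3 4 2 7 / 6 7 5 1 2 3 4 / 4 6 2 5 3 7 1 / 2 4 1 7 6 5 3 / 7 3 4 6 5 1 2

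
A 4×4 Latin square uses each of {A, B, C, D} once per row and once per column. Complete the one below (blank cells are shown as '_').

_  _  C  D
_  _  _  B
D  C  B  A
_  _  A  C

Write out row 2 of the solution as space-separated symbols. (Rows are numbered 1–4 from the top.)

C A D B

(r2,c3): row 2 has {B}; column 3 has {A,B,C}, so it must be D.
(r4,c1): row 4 has {A,C}; column 1 has {D}, so it must be B.
(r4,c2): row 4 has {A,B,C}; column 2 has {C}, so it must be D.
(r1,c1): row 1 has {C,D}; column 1 has {B,D}, so it must be A.
(r1,c2): row 1 has {A,C,D}; column 2 has {C,D}, so it must be B.
(r2,c1): row 2 has {B,D}; column 1 has {A,B,D}, so it must be C.
(r2,c2): row 2 has {B,C,D}; column 2 has {B,C,D}, so it must be A.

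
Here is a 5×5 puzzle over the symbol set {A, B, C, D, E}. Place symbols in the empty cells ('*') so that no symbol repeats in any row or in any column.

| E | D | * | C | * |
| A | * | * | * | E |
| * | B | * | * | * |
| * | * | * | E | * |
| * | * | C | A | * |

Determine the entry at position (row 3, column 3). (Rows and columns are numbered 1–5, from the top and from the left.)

E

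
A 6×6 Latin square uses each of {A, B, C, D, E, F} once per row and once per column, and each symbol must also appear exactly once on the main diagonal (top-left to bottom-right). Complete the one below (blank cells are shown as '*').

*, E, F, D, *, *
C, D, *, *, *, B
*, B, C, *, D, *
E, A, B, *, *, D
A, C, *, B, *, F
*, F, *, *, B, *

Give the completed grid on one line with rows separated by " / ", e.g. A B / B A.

B E F D A C / C D A E F B / F B C A D E / E A B F C D / A C D B E F / D F E C B A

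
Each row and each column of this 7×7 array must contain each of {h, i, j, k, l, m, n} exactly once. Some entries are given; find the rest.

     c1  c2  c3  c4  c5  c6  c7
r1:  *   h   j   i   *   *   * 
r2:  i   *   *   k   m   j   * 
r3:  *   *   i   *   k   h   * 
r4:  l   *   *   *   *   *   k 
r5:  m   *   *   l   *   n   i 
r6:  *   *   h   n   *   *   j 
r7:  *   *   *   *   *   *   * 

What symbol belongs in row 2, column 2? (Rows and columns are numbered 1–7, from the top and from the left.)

At row 5, column 3: row 5 has {i,l,m,n}; column 3 has {h,i,j}; that leaves k.
At row 6, column 1: row 6 has {h,j,n}; column 1 has {i,l,m}; that leaves k.
At row 1, column 1: row 1 has {h,i,j}; column 1 has {i,k,l,m}; that leaves n.
At row 1, column 5: row 1 has {h,i,j,n}; column 5 has {k,m}; that leaves l.
At row 1, column 7: row 1 has {h,i,j,l,n}; column 7 has {i,j,k}; that leaves m.
At row 3, column 1: row 3 has {h,i,k}; column 1 has {i,k,l,m,n}; that leaves j.
At row 3, column 4: row 3 has {h,i,j,k}; column 4 has {i,k,l,n}; that leaves m.
At row 5, column 2: row 5 has {i,k,l,m,n}; column 2 has {h}; that leaves j.
At row 5, column 5: row 5 has {i,j,k,l,m,n}; column 5 has {k,l,m}; that leaves h.
At row 6, column 5: row 6 has {h,j,k,n}; column 5 has {h,k,l,m}; that leaves i.
At row 7, column 1: row 7 is empty so far; column 1 has {i,j,k,l,m,n}; that leaves h.
At row 7, column 4: row 7 has {h}; column 4 has {i,k,l,m,n}; that leaves j.
At row 7, column 5: row 7 has {h,j}; column 5 has {h,i,k,l,m}; that leaves n.
At row 7, column 7: row 7 has {h,j,n}; column 7 has {i,j,k,m}; that leaves l.
At row 1, column 6: row 1 has {h,i,j,l,m,n}; column 6 has {h,j,n}; that leaves k.
At row 3, column 7: row 3 has {h,i,j,k,m}; column 7 has {i,j,k,l,m}; that leaves n.
At row 4, column 4: row 4 has {k,l}; column 4 has {i,j,k,l,m,n}; that leaves h.
At row 4, column 5: row 4 has {h,k,l}; column 5 has {h,i,k,l,m,n}; that leaves j.
At row 7, column 3: row 7 has {h,j,l,n}; column 3 has {h,i,j,k}; that leaves m.
At row 7, column 6: row 7 has {h,j,l,m,n}; column 6 has {h,j,k,n}; that leaves i.
At row 2, column 7: row 2 has {i,j,k,m}; column 7 has {i,j,k,l,m,n}; that leaves h.
At row 3, column 2: row 3 has {h,i,j,k,m,n}; column 2 has {h,j}; that leaves l.
At row 4, column 3: row 4 has {h,j,k,l}; column 3 has {h,i,j,k,m}; that leaves n.
At row 4, column 6: row 4 has {h,j,k,l,n}; column 6 has {h,i,j,k,n}; that leaves m.
At row 6, column 2: row 6 has {h,i,j,k,n}; column 2 has {h,j,l}; that leaves m.
At row 6, column 6: row 6 has {h,i,j,k,m,n}; column 6 has {h,i,j,k,m,n}; that leaves l.
At row 7, column 2: row 7 has {h,i,j,l,m,n}; column 2 has {h,j,l,m}; that leaves k.
At row 2, column 2: row 2 has {h,i,j,k,m}; column 2 has {h,j,k,l,m}; that leaves n.

n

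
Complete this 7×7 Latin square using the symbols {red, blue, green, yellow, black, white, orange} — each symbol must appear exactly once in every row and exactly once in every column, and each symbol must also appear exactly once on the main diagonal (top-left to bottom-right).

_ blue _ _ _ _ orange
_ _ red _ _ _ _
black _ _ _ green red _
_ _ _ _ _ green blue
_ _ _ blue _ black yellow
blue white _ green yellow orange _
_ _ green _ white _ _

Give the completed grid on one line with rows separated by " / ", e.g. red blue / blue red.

green blue white red black yellow orange / orange yellow red black blue white green / black orange blue yellow green red white / red black yellow white orange green blue / white green orange blue red black yellow / blue white black green yellow orange red / yellow red green orange white blue black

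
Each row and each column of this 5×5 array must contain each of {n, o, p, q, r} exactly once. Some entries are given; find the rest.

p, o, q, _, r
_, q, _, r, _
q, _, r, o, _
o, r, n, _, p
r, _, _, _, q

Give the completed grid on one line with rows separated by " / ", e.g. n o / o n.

p o q n r / n q p r o / q p r o n / o r n q p / r n o p q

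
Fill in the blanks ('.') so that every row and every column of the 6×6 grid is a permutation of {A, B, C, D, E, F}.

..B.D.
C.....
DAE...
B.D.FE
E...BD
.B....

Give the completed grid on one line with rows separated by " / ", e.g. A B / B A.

Cell (r3,c5): row 3 has {A,D,E}; column 5 has {B,D,F} → C.
Cell (r4,c2): row 4 has {B,D,E,F}; column 2 has {A,B} → C.
Cell (r4,c4): row 4 has {B,C,D,E,F}; column 4 is empty so far → A.
Cell (r5,c2): row 5 has {B,D,E}; column 2 has {A,B,C} → F.
Cell (r5,c4): row 5 has {B,D,E,F}; column 4 has {A} → C.
Cell (r1,c2): row 1 has {B,D}; column 2 has {A,B,C,F} → E.
Cell (r1,c4): row 1 has {B,D,E}; column 4 has {A,C} → F.
Cell (r2,c2): row 2 has {C}; column 2 has {A,B,C,E,F} → D.
Cell (r3,c4): row 3 has {A,C,D,E}; column 4 has {A,C,F} → B.
Cell (r3,c6): row 3 has {A,B,C,D,E}; column 6 has {D,E} → F.
Cell (r5,c3): row 5 has {B,C,D,E,F}; column 3 has {B,D,E} → A.
Cell (r1,c1): row 1 has {B,D,E,F}; column 1 has {B,C,D,E} → A.
Cell (r1,c6): row 1 has {A,B,D,E,F}; column 6 has {D,E,F} → C.
Cell (r2,c3): row 2 has {C,D}; column 3 has {A,B,D,E} → F.
Cell (r2,c4): row 2 has {C,D,F}; column 4 has {A,B,C,F} → E.
Cell (r2,c5): row 2 has {C,D,E,F}; column 5 has {B,C,D,F} → A.
Cell (r2,c6): row 2 has {A,C,D,E,F}; column 6 has {C,D,E,F} → B.
Cell (r6,c1): row 6 has {B}; column 1 has {A,B,C,D,E} → F.
Cell (r6,c3): row 6 has {B,F}; column 3 has {A,B,D,E,F} → C.
Cell (r6,c4): row 6 has {B,C,F}; column 4 has {A,B,C,E,F} → D.
Cell (r6,c5): row 6 has {B,C,D,F}; column 5 has {A,B,C,D,F} → E.
Cell (r6,c6): row 6 has {B,C,D,E,F}; column 6 has {B,C,D,E,F} → A.

A E B F D C / C D F E A B / D A E B C F / B C D A F E / E F A C B D / F B C D E A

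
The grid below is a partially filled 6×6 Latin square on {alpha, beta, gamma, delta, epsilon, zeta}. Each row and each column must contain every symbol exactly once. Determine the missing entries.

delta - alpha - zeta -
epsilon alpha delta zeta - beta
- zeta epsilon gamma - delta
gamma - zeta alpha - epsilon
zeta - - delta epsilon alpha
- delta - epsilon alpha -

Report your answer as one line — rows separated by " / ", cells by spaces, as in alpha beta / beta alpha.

delta epsilon alpha beta zeta gamma / epsilon alpha delta zeta gamma beta / alpha zeta epsilon gamma beta delta / gamma beta zeta alpha delta epsilon / zeta gamma beta delta epsilon alpha / beta delta gamma epsilon alpha zeta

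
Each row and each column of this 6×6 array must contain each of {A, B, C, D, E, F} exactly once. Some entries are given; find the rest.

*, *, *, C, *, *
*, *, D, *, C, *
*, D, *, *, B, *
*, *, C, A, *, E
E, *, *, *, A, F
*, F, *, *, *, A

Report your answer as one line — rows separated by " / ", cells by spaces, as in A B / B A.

(r2,c6) = B
(r3,c6) = C
(r4,c2) = B
(r5,c2) = C
(r5,c3) = B
(r5,c4) = D
(r6,c3) = E
(r6,c4) = B
(r6,c5) = D
(r1,c6) = D
(r4,c5) = F
(r6,c1) = C
(r1,c5) = E
(r4,c1) = D
(r1,c2) = A
(r1,c3) = F
(r2,c2) = E
(r2,c4) = F
(r3,c3) = A
(r3,c4) = E
(r1,c1) = B
(r2,c1) = A
(r3,c1) = F

B A F C E D / A E D F C B / F D A E B C / D B C A F E / E C B D A F / C F E B D A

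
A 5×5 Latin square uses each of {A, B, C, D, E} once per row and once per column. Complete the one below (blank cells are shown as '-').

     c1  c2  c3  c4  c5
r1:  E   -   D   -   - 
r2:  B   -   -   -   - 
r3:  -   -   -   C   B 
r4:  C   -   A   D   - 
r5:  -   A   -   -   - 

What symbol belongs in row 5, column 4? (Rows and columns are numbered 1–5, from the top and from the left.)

(r3,c3): row 3 has {B,C}; column 3 has {A,D}, so it must be E.
(r4,c5): row 4 has {A,C,D}; column 5 has {B}, so it must be E.
(r5,c1): row 5 has {A}; column 1 has {B,C,E}, so it must be D.
(r5,c5): row 5 has {A,D}; column 5 has {B,E}, so it must be C.
(r1,c5): row 1 has {D,E}; column 5 has {B,C,E}, so it must be A.
(r2,c3): row 2 has {B}; column 3 has {A,D,E}, so it must be C.
(r2,c5): row 2 has {B,C}; column 5 has {A,B,C,E}, so it must be D.
(r3,c1): row 3 has {B,C,E}; column 1 has {B,C,D,E}, so it must be A.
(r3,c2): row 3 has {A,B,C,E}; column 2 has {A}, so it must be D.
(r4,c2): row 4 has {A,C,D,E}; column 2 has {A,D}, so it must be B.
(r5,c3): row 5 has {A,C,D}; column 3 has {A,C,D,E}, so it must be B.
(r5,c4): row 5 has {A,B,C,D}; column 4 has {C,D}, so it must be E.

E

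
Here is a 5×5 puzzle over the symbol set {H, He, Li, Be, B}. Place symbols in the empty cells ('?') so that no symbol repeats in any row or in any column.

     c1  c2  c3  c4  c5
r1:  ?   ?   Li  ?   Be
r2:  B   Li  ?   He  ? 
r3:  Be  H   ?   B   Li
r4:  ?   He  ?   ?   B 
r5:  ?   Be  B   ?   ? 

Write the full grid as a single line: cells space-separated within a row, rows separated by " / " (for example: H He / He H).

At row 1, column 2: row 1 has {Li,Be}; column 2 has {H,He,Li,Be}; that leaves B.
At row 1, column 4: row 1 has {Li,Be,B}; column 4 has {He,B}; that leaves H.
At row 2, column 5: row 2 has {He,Li,B}; column 5 has {Li,Be,B}; that leaves H.
At row 3, column 3: row 3 has {H,Li,Be,B}; column 3 has {Li,B}; that leaves He.
At row 5, column 4: row 5 has {Be,B}; column 4 has {H,He,B}; that leaves Li.
At row 5, column 5: row 5 has {Li,Be,B}; column 5 has {H,Li,Be,B}; that leaves He.
At row 1, column 1: row 1 has {H,Li,Be,B}; column 1 has {Be,B}; that leaves He.
At row 2, column 3: row 2 has {H,He,Li,B}; column 3 has {He,Li,B}; that leaves Be.
At row 4, column 3: row 4 has {He,B}; column 3 has {He,Li,Be,B}; that leaves H.
At row 4, column 4: row 4 has {H,He,B}; column 4 has {H,He,Li,B}; that leaves Be.
At row 5, column 1: row 5 has {He,Li,Be,B}; column 1 has {He,Be,B}; that leaves H.
At row 4, column 1: row 4 has {H,He,Be,B}; column 1 has {H,He,Be,B}; that leaves Li.

He B Li H Be / B Li Be He H / Be H He B Li / Li He H Be B / H Be B Li He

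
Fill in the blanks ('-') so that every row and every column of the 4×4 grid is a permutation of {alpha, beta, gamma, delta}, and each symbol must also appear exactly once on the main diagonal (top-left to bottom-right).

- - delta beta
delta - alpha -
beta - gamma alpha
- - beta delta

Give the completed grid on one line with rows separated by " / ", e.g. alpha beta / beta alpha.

(r1,c1) = alpha
(r1,c2) = gamma
(r2,c2) = beta
(r2,c4) = gamma
(r3,c2) = delta
(r4,c1) = gamma
(r4,c2) = alpha

alpha gamma delta beta / delta beta alpha gamma / beta delta gamma alpha / gamma alpha beta delta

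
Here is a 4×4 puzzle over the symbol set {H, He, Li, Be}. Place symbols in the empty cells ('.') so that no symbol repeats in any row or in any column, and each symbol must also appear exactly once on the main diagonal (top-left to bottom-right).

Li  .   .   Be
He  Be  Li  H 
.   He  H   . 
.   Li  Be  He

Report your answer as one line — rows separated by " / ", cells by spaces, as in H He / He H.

At row 1, column 2: row 1 has {Li,Be}; column 2 has {He,Li,Be}; that leaves H.
At row 1, column 3: row 1 has {H,Li,Be}; column 3 has {H,Li,Be}; that leaves He.
At row 3, column 1: row 3 has {H,He}; column 1 has {He,Li}; that leaves Be.
At row 3, column 4: row 3 has {H,He,Be}; column 4 has {H,He,Be}; that leaves Li.
At row 4, column 1: row 4 has {He,Li,Be}; column 1 has {He,Li,Be}; that leaves H.

Li H He Be / He Be Li H / Be He H Li / H Li Be He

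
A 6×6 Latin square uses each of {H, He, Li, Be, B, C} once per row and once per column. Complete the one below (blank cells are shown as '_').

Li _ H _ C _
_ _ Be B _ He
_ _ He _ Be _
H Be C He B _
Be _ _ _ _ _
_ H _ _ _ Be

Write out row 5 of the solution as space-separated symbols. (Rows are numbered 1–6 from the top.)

Be B Li H He C

(r1,c4) = Be
(r1,c6) = B
(r2,c1) = C
(r2,c2) = Li
(r2,c5) = H
(r3,c1) = B
(r3,c2) = C
(r4,c6) = Li
(r6,c1) = He
(r6,c5) = Li
(r1,c2) = He
(r3,c6) = H
(r5,c2) = B
(r5,c3) = Li
(r5,c5) = He
(r5,c6) = C
(r6,c3) = B
(r6,c4) = C
(r3,c4) = Li
(r5,c4) = H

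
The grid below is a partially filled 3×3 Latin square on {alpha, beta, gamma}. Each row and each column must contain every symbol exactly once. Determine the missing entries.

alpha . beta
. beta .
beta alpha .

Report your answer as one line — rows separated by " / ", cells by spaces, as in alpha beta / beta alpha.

alpha gamma beta / gamma beta alpha / beta alpha gamma

(r1,c2) = gamma
(r2,c1) = gamma
(r2,c3) = alpha
(r3,c3) = gamma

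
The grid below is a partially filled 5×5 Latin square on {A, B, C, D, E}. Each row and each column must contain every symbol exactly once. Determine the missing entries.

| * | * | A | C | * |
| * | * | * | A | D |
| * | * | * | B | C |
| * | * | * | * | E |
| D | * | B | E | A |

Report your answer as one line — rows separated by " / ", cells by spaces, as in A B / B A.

E D A C B / C B E A D / A E D B C / B A C D E / D C B E A

(r1,c5): row 1 has {A,C}; column 5 has {A,C,D,E}, so it must be B.
(r4,c4): row 4 has {E}; column 4 has {A,B,C,E}, so it must be D.
(r5,c2): row 5 has {A,B,D,E}; column 2 is empty so far, so it must be C.
(r1,c1): row 1 has {A,B,C}; column 1 has {D}, so it must be E.
(r1,c2): row 1 has {A,B,C,E}; column 2 has {C}, so it must be D.
(r3,c1): row 3 has {B,C}; column 1 has {D,E}, so it must be A.
(r3,c2): row 3 has {A,B,C}; column 2 has {C,D}, so it must be E.
(r3,c3): row 3 has {A,B,C,E}; column 3 has {A,B}, so it must be D.
(r4,c3): row 4 has {D,E}; column 3 has {A,B,D}, so it must be C.
(r2,c2): row 2 has {A,D}; column 2 has {C,D,E}, so it must be B.
(r2,c3): row 2 has {A,B,D}; column 3 has {A,B,C,D}, so it must be E.
(r4,c1): row 4 has {C,D,E}; column 1 has {A,D,E}, so it must be B.
(r4,c2): row 4 has {B,C,D,E}; column 2 has {B,C,D,E}, so it must be A.
(r2,c1): row 2 has {A,B,D,E}; column 1 has {A,B,D,E}, so it must be C.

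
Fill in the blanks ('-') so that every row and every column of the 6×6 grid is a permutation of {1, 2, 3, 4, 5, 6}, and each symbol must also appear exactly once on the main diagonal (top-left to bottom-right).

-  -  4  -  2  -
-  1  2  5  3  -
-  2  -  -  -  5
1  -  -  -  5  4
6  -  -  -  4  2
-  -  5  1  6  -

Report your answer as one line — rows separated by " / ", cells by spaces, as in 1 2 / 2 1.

(r2,c1) = 4
(r2,c6) = 6
(r3,c1) = 3
(r3,c3) = 6
(r3,c4) = 4
(r3,c5) = 1
(r4,c3) = 3
(r4,c4) = 2
(r5,c3) = 1
(r5,c4) = 3
(r6,c1) = 2
(r6,c6) = 3
(r1,c1) = 5
(r1,c4) = 6
(r1,c6) = 1
(r4,c2) = 6
(r5,c2) = 5
(r6,c2) = 4
(r1,c2) = 3

5 3 4 6 2 1 / 4 1 2 5 3 6 / 3 2 6 4 1 5 / 1 6 3 2 5 4 / 6 5 1 3 4 2 / 2 4 5 1 6 3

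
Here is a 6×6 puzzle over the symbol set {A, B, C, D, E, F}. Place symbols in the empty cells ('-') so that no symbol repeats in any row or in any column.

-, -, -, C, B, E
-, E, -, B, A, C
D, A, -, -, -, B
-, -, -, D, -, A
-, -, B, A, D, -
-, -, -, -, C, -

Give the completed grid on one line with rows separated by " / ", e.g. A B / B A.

At row 2, column 1: row 2 has {A,B,C,E}; column 1 has {D}; that leaves F.
At row 2, column 3: row 2 has {A,B,C,E,F}; column 3 has {B}; that leaves D.
At row 5, column 6: row 5 has {A,B,D}; column 6 has {A,B,C,E}; that leaves F.
At row 6, column 6: row 6 has {C}; column 6 has {A,B,C,E,F}; that leaves D.
At row 1, column 1: row 1 has {B,C,E}; column 1 has {D,F}; that leaves A.
At row 1, column 3: row 1 has {A,B,C,E}; column 3 has {B,D}; that leaves F.
At row 5, column 2: row 5 has {A,B,D,F}; column 2 has {A,E}; that leaves C.
At row 1, column 2: row 1 has {A,B,C,E,F}; column 2 has {A,C,E}; that leaves D.
At row 5, column 1: row 5 has {A,B,C,D,F}; column 1 has {A,D,F}; that leaves E.
At row 6, column 1: row 6 has {C,D}; column 1 has {A,D,E,F}; that leaves B.
At row 6, column 2: row 6 has {B,C,D}; column 2 has {A,C,D,E}; that leaves F.
At row 6, column 4: row 6 has {B,C,D,F}; column 4 has {A,B,C,D}; that leaves E.
At row 3, column 4: row 3 has {A,B,D}; column 4 has {A,B,C,D,E}; that leaves F.
At row 3, column 5: row 3 has {A,B,D,F}; column 5 has {A,B,C,D}; that leaves E.
At row 4, column 1: row 4 has {A,D}; column 1 has {A,B,D,E,F}; that leaves C.
At row 4, column 2: row 4 has {A,C,D}; column 2 has {A,C,D,E,F}; that leaves B.
At row 4, column 3: row 4 has {A,B,C,D}; column 3 has {B,D,F}; that leaves E.
At row 4, column 5: row 4 has {A,B,C,D,E}; column 5 has {A,B,C,D,E}; that leaves F.
At row 6, column 3: row 6 has {B,C,D,E,F}; column 3 has {B,D,E,F}; that leaves A.
At row 3, column 3: row 3 has {A,B,D,E,F}; column 3 has {A,B,D,E,F}; that leaves C.

A D F C B E / F E D B A C / D A C F E B / C B E D F A / E C B A D F / B F A E C D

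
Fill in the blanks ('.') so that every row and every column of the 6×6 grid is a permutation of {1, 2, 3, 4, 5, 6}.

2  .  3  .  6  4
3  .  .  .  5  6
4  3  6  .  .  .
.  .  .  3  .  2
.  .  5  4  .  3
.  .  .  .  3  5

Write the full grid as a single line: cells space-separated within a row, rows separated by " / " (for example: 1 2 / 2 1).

2 5 3 1 6 4 / 3 1 4 2 5 6 / 4 3 6 5 2 1 / 5 6 1 3 4 2 / 6 2 5 4 1 3 / 1 4 2 6 3 5

row 3 has {3,4,6}; column 6 has {2,3,4,5,6} — only 1 is left for (r3,c6).
row 3 has {1,3,4,6}; column 5 has {3,5,6} — only 2 is left for (r3,c5).
row 5 has {3,4,5}; column 5 has {2,3,5,6} — only 1 is left for (r5,c5).
row 3 has {1,2,3,4,6}; column 4 has {3,4} — only 5 is left for (r3,c4).
row 4 has {2,3}; column 5 has {1,2,3,5,6} — only 4 is left for (r4,c5).
row 5 has {1,3,4,5}; column 1 has {2,3,4} — only 6 is left for (r5,c1).
row 5 has {1,3,4,5,6}; column 2 has {3} — only 2 is left for (r5,c2).
row 6 has {3,5}; column 1 has {2,3,4,6} — only 1 is left for (r6,c1).
row 1 has {2,3,4,6}; column 4 has {3,4,5} — only 1 is left for (r1,c4).
row 2 has {3,5,6}; column 4 has {1,3,4,5} — only 2 is left for (r2,c4).
row 4 has {2,3,4}; column 1 has {1,2,3,4,6} — only 5 is left for (r4,c1).
row 4 has {2,3,4,5}; column 3 has {3,5,6} — only 1 is left for (r4,c3).
row 6 has {1,3,5}; column 4 has {1,2,3,4,5} — only 6 is left for (r6,c4).
row 1 has {1,2,3,4,6}; column 2 has {2,3} — only 5 is left for (r1,c2).
row 2 has {2,3,5,6}; column 3 has {1,3,5,6} — only 4 is left for (r2,c3).
row 4 has {1,2,3,4,5}; column 2 has {2,3,5} — only 6 is left for (r4,c2).
row 6 has {1,3,5,6}; column 2 has {2,3,5,6} — only 4 is left for (r6,c2).
row 6 has {1,3,4,5,6}; column 3 has {1,3,4,5,6} — only 2 is left for (r6,c3).
row 2 has {2,3,4,5,6}; column 2 has {2,3,4,5,6} — only 1 is left for (r2,c2).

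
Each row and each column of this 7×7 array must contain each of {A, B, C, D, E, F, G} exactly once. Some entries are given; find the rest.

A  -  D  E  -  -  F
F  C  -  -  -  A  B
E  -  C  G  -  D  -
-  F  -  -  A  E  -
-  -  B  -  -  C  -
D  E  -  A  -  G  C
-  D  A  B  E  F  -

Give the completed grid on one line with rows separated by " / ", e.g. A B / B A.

A G D E C B F / F C E D G A B / E B C G F D A / B F G C A E D / G A B F D C E / D E F A B G C / C D A B E F G

(r1,c6) = B
(r2,c4) = D
(r2,c5) = G
(r3,c7) = A
(r4,c3) = G
(r4,c4) = C
(r4,c7) = D
(r5,c1) = G
(r5,c2) = A
(r5,c4) = F
(r5,c5) = D
(r5,c7) = E
(r6,c3) = F
(r6,c5) = B
(r7,c1) = C
(r7,c7) = G
(r1,c2) = G
(r1,c5) = C
(r2,c3) = E
(r3,c2) = B
(r3,c5) = F
(r4,c1) = B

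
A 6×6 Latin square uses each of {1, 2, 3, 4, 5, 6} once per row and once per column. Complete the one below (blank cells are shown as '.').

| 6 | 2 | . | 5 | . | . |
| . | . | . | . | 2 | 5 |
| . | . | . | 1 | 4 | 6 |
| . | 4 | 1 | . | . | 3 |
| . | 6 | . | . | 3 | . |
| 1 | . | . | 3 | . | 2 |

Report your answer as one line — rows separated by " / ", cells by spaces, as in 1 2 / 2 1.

6 2 3 5 1 4 / 3 1 6 4 2 5 / 5 3 2 1 4 6 / 2 4 1 6 5 3 / 4 6 5 2 3 1 / 1 5 4 3 6 2

(r1,c5) = 1
(r1,c6) = 4
(r5,c6) = 1
(r6,c2) = 5
(r6,c5) = 6
(r1,c3) = 3
(r3,c2) = 3
(r4,c5) = 5
(r6,c3) = 4
(r2,c2) = 1
(r2,c3) = 6
(r2,c4) = 4
(r4,c1) = 2
(r4,c4) = 6
(r5,c4) = 2
(r2,c1) = 3
(r3,c1) = 5
(r3,c3) = 2
(r5,c1) = 4
(r5,c3) = 5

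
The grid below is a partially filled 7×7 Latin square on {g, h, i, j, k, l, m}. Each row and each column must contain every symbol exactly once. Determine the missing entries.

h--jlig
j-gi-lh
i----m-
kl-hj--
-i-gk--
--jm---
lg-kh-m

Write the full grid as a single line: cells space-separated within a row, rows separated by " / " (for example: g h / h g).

h m k j l i g / j k g i m l h / i j h l g m k / k l m h j g i / m i l g k h j / g h j m i k l / l g i k h j m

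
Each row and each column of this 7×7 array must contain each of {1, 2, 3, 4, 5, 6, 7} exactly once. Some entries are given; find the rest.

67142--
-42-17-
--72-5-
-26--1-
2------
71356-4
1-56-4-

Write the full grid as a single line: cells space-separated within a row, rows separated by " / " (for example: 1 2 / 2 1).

6 7 1 4 2 3 5 / 5 4 2 3 1 7 6 / 3 6 7 2 4 5 1 / 4 2 6 7 5 1 3 / 2 5 4 1 3 6 7 / 7 1 3 5 6 2 4 / 1 3 5 6 7 4 2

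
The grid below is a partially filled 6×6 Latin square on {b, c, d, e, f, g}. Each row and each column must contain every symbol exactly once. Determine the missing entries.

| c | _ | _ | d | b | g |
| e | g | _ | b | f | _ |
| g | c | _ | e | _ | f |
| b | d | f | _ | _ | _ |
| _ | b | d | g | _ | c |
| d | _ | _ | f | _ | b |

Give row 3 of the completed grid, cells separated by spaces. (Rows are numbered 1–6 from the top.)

g c b e d f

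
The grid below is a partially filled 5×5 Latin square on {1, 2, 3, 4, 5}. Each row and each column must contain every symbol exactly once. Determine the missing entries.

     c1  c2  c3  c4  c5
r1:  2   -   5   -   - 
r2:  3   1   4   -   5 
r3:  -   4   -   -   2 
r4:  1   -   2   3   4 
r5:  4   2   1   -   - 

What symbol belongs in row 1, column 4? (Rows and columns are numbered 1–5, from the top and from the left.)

4

(r1,c2) = 3
(r1,c5) = 1
(r2,c4) = 2
(r3,c1) = 5
(r3,c3) = 3
(r3,c4) = 1
(r4,c2) = 5
(r5,c4) = 5
(r5,c5) = 3
(r1,c4) = 4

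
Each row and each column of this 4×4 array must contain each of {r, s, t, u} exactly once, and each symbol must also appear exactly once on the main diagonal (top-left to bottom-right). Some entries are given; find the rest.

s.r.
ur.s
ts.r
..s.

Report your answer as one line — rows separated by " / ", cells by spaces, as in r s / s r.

s t r u / u r t s / t s u r / r u s t

At row 2, column 3: row 2 has {r,s,u}; column 3 has {r,s}; that leaves t.
At row 3, column 3: row 3 has {r,s,t}; column 3 has {r,s,t}; the diagonal has {r,s}; that leaves u.
At row 4, column 1: row 4 has {s}; column 1 has {s,t,u}; that leaves r.
At row 4, column 4: row 4 has {r,s}; column 4 has {r,s}; the diagonal has {r,s,u}; that leaves t.
At row 1, column 4: row 1 has {r,s}; column 4 has {r,s,t}; that leaves u.
At row 4, column 2: row 4 has {r,s,t}; column 2 has {r,s}; that leaves u.
At row 1, column 2: row 1 has {r,s,u}; column 2 has {r,s,u}; that leaves t.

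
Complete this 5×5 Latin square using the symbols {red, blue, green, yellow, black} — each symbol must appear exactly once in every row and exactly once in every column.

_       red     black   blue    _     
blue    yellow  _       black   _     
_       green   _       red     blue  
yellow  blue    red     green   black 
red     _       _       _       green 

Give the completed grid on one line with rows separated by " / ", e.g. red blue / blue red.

At row 1, column 1: row 1 has {red,blue,black}; column 1 has {red,blue,yellow}; that leaves green.
At row 1, column 5: row 1 has {red,blue,green,black}; column 5 has {blue,green,black}; that leaves yellow.
At row 2, column 3: row 2 has {blue,yellow,black}; column 3 has {red,black}; that leaves green.
At row 2, column 5: row 2 has {blue,green,yellow,black}; column 5 has {blue,green,yellow,black}; that leaves red.
At row 3, column 1: row 3 has {red,blue,green}; column 1 has {red,blue,green,yellow}; that leaves black.
At row 3, column 3: row 3 has {red,blue,green,black}; column 3 has {red,green,black}; that leaves yellow.
At row 5, column 2: row 5 has {red,green}; column 2 has {red,blue,green,yellow}; that leaves black.
At row 5, column 3: row 5 has {red,green,black}; column 3 has {red,green,yellow,black}; that leaves blue.
At row 5, column 4: row 5 has {red,blue,green,black}; column 4 has {red,blue,green,black}; that leaves yellow.

green red black blue yellow / blue yellow green black red / black green yellow red blue / yellow blue red green black / red black blue yellow green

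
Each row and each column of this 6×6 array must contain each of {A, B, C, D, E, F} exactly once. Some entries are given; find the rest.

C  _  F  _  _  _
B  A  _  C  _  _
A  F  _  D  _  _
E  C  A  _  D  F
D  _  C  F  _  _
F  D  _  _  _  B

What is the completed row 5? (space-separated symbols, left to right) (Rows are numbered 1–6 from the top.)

(r4,c4) = B
(r6,c3) = E
(r6,c4) = A
(r6,c5) = C
(r1,c4) = E
(r2,c3) = D
(r2,c6) = E
(r3,c3) = B
(r3,c5) = E
(r3,c6) = C
(r5,c6) = A
(r1,c2) = B
(r1,c5) = A
(r1,c6) = D
(r2,c5) = F
(r5,c2) = E
(r5,c5) = B

D E C F B A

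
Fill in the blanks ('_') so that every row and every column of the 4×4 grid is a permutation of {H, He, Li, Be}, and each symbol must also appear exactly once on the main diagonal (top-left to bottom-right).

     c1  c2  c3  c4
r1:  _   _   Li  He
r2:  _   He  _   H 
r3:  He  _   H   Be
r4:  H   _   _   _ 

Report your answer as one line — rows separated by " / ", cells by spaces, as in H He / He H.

Be H Li He / Li He Be H / He Li H Be / H Be He Li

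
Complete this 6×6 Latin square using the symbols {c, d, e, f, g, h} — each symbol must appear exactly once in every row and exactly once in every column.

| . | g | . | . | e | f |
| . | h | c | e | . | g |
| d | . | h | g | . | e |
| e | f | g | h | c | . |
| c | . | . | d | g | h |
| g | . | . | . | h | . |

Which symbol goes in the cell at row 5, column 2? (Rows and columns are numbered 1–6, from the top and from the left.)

e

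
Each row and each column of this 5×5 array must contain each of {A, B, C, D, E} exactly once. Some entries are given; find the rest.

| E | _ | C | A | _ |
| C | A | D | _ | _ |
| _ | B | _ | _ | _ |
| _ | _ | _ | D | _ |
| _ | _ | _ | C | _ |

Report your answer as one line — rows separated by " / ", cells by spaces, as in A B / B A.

E D C A B / C A D B E / D B A E C / B C E D A / A E B C D

(r1,c2) = D
(r1,c5) = B
(r2,c5) = E
(r3,c4) = E
(r5,c2) = E
(r2,c4) = B
(r3,c3) = A
(r4,c2) = C
(r4,c5) = A
(r5,c3) = B
(r5,c5) = D
(r3,c1) = D
(r3,c5) = C
(r4,c1) = B
(r4,c3) = E
(r5,c1) = A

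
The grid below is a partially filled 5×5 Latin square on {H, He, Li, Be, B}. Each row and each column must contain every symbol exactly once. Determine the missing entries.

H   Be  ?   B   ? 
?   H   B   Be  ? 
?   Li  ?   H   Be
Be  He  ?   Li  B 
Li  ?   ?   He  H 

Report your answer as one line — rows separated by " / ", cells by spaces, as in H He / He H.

Cell (r2,c1): row 2 has {H,Be,B}; column 1 has {H,Li,Be} → He.
Cell (r2,c5): row 2 has {H,He,Be,B}; column 5 has {H,Be,B} → Li.
Cell (r3,c1): row 3 has {H,Li,Be}; column 1 has {H,He,Li,Be} → B.
Cell (r3,c3): row 3 has {H,Li,Be,B}; column 3 has {B} → He.
Cell (r4,c3): row 4 has {He,Li,Be,B}; column 3 has {He,B} → H.
Cell (r5,c2): row 5 has {H,He,Li}; column 2 has {H,He,Li,Be} → B.
Cell (r5,c3): row 5 has {H,He,Li,B}; column 3 has {H,He,B} → Be.
Cell (r1,c3): row 1 has {H,Be,B}; column 3 has {H,He,Be,B} → Li.
Cell (r1,c5): row 1 has {H,Li,Be,B}; column 5 has {H,Li,Be,B} → He.

H Be Li B He / He H B Be Li / B Li He H Be / Be He H Li B / Li B Be He H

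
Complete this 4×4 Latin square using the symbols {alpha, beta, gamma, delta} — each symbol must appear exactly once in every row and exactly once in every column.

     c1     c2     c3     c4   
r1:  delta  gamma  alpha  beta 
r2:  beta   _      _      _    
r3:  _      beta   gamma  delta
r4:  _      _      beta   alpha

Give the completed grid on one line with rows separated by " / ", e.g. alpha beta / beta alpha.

delta gamma alpha beta / beta alpha delta gamma / alpha beta gamma delta / gamma delta beta alpha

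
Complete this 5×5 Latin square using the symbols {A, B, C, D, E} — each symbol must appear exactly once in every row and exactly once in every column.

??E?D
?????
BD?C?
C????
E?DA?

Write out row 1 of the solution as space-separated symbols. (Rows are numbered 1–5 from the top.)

A C E B D

(r1,c1) = A
(r1,c4) = B
(r2,c1) = D
(r2,c4) = E
(r3,c3) = A
(r3,c5) = E
(r4,c3) = B
(r4,c4) = D
(r4,c5) = A
(r1,c2) = C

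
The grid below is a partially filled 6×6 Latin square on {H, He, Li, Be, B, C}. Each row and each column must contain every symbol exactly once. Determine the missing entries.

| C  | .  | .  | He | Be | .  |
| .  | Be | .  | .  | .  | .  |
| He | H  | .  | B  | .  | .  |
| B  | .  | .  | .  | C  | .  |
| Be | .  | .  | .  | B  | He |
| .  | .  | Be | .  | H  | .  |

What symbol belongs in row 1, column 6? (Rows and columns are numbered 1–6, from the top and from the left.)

Cell (r3,c5): row 3 has {H,He,B}; column 5 has {H,Be,B,C} → Li.
Cell (r6,c1): row 6 has {H,Be}; column 1 has {He,Be,B,C} → Li.
Cell (r6,c4): row 6 has {H,Li,Be}; column 4 has {He,B} → C.
Cell (r6,c6): row 6 has {H,Li,Be,C}; column 6 has {He} → B.
Cell (r2,c1): row 2 has {Be}; column 1 has {He,Li,Be,B,C} → H.
Cell (r2,c4): row 2 has {H,Be}; column 4 has {He,B,C} → Li.
Cell (r2,c5): row 2 has {H,Li,Be}; column 5 has {H,Li,Be,B,C} → He.
Cell (r2,c6): row 2 has {H,He,Li,Be}; column 6 has {He,B} → C.
Cell (r3,c3): row 3 has {H,He,Li,B}; column 3 has {Be} → C.
Cell (r3,c6): row 3 has {H,He,Li,B,C}; column 6 has {He,B,C} → Be.
Cell (r5,c4): row 5 has {He,Be,B}; column 4 has {He,Li,B,C} → H.
Cell (r6,c2): row 6 has {H,Li,Be,B,C}; column 2 has {H,Be} → He.
Cell (r2,c3): row 2 has {H,He,Li,Be,C}; column 3 has {Be,C} → B.
Cell (r4,c2): row 4 has {B,C}; column 2 has {H,He,Be} → Li.
Cell (r4,c4): row 4 has {Li,B,C}; column 4 has {H,He,Li,B,C} → Be.
Cell (r4,c6): row 4 has {Li,Be,B,C}; column 6 has {He,Be,B,C} → H.
Cell (r5,c2): row 5 has {H,He,Be,B}; column 2 has {H,He,Li,Be} → C.
Cell (r5,c3): row 5 has {H,He,Be,B,C}; column 3 has {Be,B,C} → Li.
Cell (r1,c2): row 1 has {He,Be,C}; column 2 has {H,He,Li,Be,C} → B.
Cell (r1,c3): row 1 has {He,Be,B,C}; column 3 has {Li,Be,B,C} → H.
Cell (r1,c6): row 1 has {H,He,Be,B,C}; column 6 has {H,He,Be,B,C} → Li.

Li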